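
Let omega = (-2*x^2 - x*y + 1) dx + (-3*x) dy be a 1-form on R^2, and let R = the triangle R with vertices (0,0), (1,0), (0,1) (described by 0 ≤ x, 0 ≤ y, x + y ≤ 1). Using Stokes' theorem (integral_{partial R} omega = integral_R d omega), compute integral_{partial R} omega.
integral_(partial R) omega = -4/3

Stokes: integral_partial_R omega = integral_R d omega with d omega = (∂Q/∂x - ∂P/∂y) dx ∧ dy.
  ∂Q/∂x = -3
  ∂P/∂y = -x
  integrand = ∂Q/∂x - ∂P/∂y = x - 3.
Integrating over R: integral_0^1 integral_0^{1-x} (x - 3) dy dx = -4/3.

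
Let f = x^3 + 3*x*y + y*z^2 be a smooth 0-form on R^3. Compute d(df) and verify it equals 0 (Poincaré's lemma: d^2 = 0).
d(df) = 0

Step 1: df = sum_i (∂f/∂x_i) dx_i = (3*x^2 + 3*y) dx + (3*x + z^2) dy + (2*y*z) dz.
Step 2: Apply d again. Using the 1-form formula, the coefficient of dx ∧ dy in d(df) is ∂^2 f/∂x ∂y - ∂^2 f/∂y ∂x = (3) - (3) = 0 (equality of mixed partials for smooth f).
Similarly for dx ∧ dz and dy ∧ dz — all coefficients vanish. So d(df) = 0.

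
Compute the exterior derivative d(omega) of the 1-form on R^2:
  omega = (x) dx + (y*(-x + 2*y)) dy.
d(omega) = (-y) dx ∧ dy

For a 1-form omega = sum_i f_i dx_i, the exterior derivative is
  d(omega) = sum_{i < j} (∂f_j/∂x_i - ∂f_i/∂x_j) dx_i ∧ dx_j.
  coefficient of dx ∧ dy: ∂f_2/∂x - ∂f_1/∂y = ∂(y*(-x + 2*y))/∂x - ∂(x)/∂y = -y
Assembling: d(omega) = (-y) dx ∧ dy.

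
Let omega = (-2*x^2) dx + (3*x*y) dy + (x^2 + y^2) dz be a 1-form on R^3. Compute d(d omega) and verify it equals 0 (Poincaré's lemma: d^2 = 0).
d(d omega) = 0

Step 1: d omega = sum_{i<j} (∂f_j/∂x_i - ∂f_i/∂x_j) dx_i ∧ dx_j:
  coeff of dx ∧ dy: 3*y
  coeff of dx ∧ dz: 2*x
  coeff of dy ∧ dz: 2*y
Step 2: Apply d again to each 2-form coefficient. The only possible 3-form in R^3 is dx ∧ dy ∧ dz, with coefficient
  ∂(coeff of dy∧dz)/∂x - ∂(coeff of dx∧dz)/∂y + ∂(coeff of dx∧dy)/∂z
  = ∂/∂x (2*y) - ∂/∂y (2*x) + ∂/∂z (3*y).
Each of these terms simplifies to sums of mixed partials that cancel in pairs. The result is 0 (by equality of mixed partials for smooth functions — Schwarz / Clairaut).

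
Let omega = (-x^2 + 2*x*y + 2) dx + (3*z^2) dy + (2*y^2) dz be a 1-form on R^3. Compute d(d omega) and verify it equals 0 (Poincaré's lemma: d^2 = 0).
d(d omega) = 0

Step 1: d omega = sum_{i<j} (∂f_j/∂x_i - ∂f_i/∂x_j) dx_i ∧ dx_j:
  coeff of dx ∧ dy: -2*x
  coeff of dx ∧ dz: 0
  coeff of dy ∧ dz: 4*y - 6*z
Step 2: Apply d again to each 2-form coefficient. The only possible 3-form in R^3 is dx ∧ dy ∧ dz, with coefficient
  ∂(coeff of dy∧dz)/∂x - ∂(coeff of dx∧dz)/∂y + ∂(coeff of dx∧dy)/∂z
  = ∂/∂x (4*y - 6*z) - ∂/∂y (0) + ∂/∂z (-2*x).
Each of these terms simplifies to sums of mixed partials that cancel in pairs. The result is 0 (by equality of mixed partials for smooth functions — Schwarz / Clairaut).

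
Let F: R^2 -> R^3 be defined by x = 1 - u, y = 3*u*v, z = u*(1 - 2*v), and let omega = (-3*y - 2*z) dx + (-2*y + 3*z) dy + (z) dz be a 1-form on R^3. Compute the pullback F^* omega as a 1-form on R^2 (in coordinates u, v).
F^* omega = (u*(-32*v^2 + 10*v + 3)) du + (u^2*(7 - 32*v)) dv

Using F^*(f dg) = (f ∘ F) d(g ∘ F), substitute each coordinate x_i by F_i(u, v) in f_i, and replace dx_i by d F_i = (∂F_i/∂u) du + (∂F_i/∂v) dv.
  For the x component: f_1(F) = u*(-5*v - 2); d F_1 = (-1) du + (0) dv
  For the y component: f_2(F) = 3*u*(1 - 4*v); d F_2 = (3*v) du + (3*u) dv
  For the z component: f_3(F) = u*(1 - 2*v); d F_3 = (1 - 2*v) du + (-2*u) dv
Combining and collecting du, dv coefficients:
  coeff of du: u*(-32*v^2 + 10*v + 3)
  coeff of dv: u^2*(7 - 32*v)
F^* omega = (u*(-32*v^2 + 10*v + 3)) du + (u^2*(7 - 32*v)) dv.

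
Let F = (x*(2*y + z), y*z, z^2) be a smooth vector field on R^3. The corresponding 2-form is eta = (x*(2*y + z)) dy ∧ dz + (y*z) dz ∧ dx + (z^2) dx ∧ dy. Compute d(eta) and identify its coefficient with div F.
d(eta) = (2*y + 4*z) dx ∧ dy ∧ dz; div F = 2*y + 4*z

For a 2-form in R^3 of the form above, applying d gives a 3-form with coefficient ∂P/∂x + ∂Q/∂y + ∂R/∂z:
  ∂P/∂x = 2*y + z
  ∂Q/∂y = z
  ∂R/∂z = 2*z
Sum = 2*y + 4*z, which is exactly div F.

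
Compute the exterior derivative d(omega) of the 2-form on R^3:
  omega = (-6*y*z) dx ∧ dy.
d(omega) = (-6*y) dx ∧ dy ∧ dz

For a 2-form omega = sum_{i<j} g_{ij} dx_i ∧ dx_j, the exterior derivative is
  d(omega) = sum_{i<j} d(g_{ij}) ∧ dx_i ∧ dx_j = sum_{i<j, k} (∂g_{ij}/∂x_k) dx_k ∧ dx_i ∧ dx_j.
Expand each term, using dx_k ∧ dx_i ∧ dx_j = sgn(permutation) dx_{(a)} ∧ dx_{(b)} ∧ dx_{(c)} with (a < b < c) sorted:
  d(-6*y*z) includes (∂/∂z)(-6*y*z) dz = (-6*y) dz, which multiplied by dx ∧ dy gives (-6*y) dx ∧ dy ∧ dz
Collecting like 3-forms: d(omega) = (-6*y) dx ∧ dy ∧ dz.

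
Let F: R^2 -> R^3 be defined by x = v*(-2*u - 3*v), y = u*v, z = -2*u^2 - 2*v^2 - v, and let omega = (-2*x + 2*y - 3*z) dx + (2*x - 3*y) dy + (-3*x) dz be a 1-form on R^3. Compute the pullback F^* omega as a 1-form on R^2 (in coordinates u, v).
F^* omega = (v*(-36*u^2 - 55*u*v - 30*v^2 - 6*v)) du + (-12*u^3 - 55*u^2*v - 90*u*v^2 - 12*u*v - 108*v^3 - 27*v^2) dv

Using F^*(f dg) = (f ∘ F) d(g ∘ F), substitute each coordinate x_i by F_i(u, v) in f_i, and replace dx_i by d F_i = (∂F_i/∂u) du + (∂F_i/∂v) dv.
  For the x component: f_1(F) = 6*u^2 + 6*u*v + 12*v^2 + 3*v; d F_1 = (-2*v) du + (-2*u - 6*v) dv
  For the y component: f_2(F) = v*(-7*u - 6*v); d F_2 = (v) du + (u) dv
  For the z component: f_3(F) = 3*v*(2*u + 3*v); d F_3 = (-4*u) du + (-4*v - 1) dv
Combining and collecting du, dv coefficients:
  coeff of du: v*(-36*u^2 - 55*u*v - 30*v^2 - 6*v)
  coeff of dv: -12*u^3 - 55*u^2*v - 90*u*v^2 - 12*u*v - 108*v^3 - 27*v^2
F^* omega = (v*(-36*u^2 - 55*u*v - 30*v^2 - 6*v)) du + (-12*u^3 - 55*u^2*v - 90*u*v^2 - 12*u*v - 108*v^3 - 27*v^2) dv.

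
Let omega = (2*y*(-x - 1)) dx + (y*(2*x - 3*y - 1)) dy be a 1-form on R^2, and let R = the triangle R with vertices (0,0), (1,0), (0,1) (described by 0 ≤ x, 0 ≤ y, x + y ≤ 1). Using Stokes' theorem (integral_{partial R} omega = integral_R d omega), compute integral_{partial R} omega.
integral_(partial R) omega = 5/3

Stokes: integral_partial_R omega = integral_R d omega with d omega = (∂Q/∂x - ∂P/∂y) dx ∧ dy.
  ∂Q/∂x = 2*y
  ∂P/∂y = -2*x - 2
  integrand = ∂Q/∂x - ∂P/∂y = 2*x + 2*y + 2.
Integrating over R: integral_0^1 integral_0^{1-x} (2*x + 2*y + 2) dy dx = 5/3.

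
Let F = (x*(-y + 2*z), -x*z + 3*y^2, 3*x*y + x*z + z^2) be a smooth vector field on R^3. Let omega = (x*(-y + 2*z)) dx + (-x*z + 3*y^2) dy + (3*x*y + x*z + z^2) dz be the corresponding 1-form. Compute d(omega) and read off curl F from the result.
d(omega) = (4*x) dy ∧ dz + (2*x - 3*y - z) dz ∧ dx + (x - z) dx ∧ dy; curl F = (4*x, 2*x - 3*y - z, x - z)

d omega = sum_{i<j} (∂f_j/∂x_i - ∂f_i/∂x_j) dx_i ∧ dx_j. Under the identification (dy ∧ dz, dz ∧ dx, dx ∧ dy) ↔ (e_x, e_y, e_z), the coefficients are exactly the components of curl F. Compute:
  ∂R/∂y - ∂Q/∂z = (3*x) - (-x) = 4*x
  ∂P/∂z - ∂R/∂x = (2*x) - (3*y + z) = 2*x - 3*y - z
  ∂Q/∂x - ∂P/∂y = (-z) - (-x) = x - z.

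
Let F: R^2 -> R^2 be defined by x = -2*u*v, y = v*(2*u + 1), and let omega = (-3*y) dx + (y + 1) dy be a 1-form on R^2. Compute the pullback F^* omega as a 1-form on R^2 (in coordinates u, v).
F^* omega = (2*v*(8*u*v + 4*v + 1)) du + (16*u^2*v + 10*u*v + 2*u + v + 1) dv

Using F^*(f dg) = (f ∘ F) d(g ∘ F), substitute each coordinate x_i by F_i(u, v) in f_i, and replace dx_i by d F_i = (∂F_i/∂u) du + (∂F_i/∂v) dv.
  For the x component: f_1(F) = 3*v*(-2*u - 1); d F_1 = (-2*v) du + (-2*u) dv
  For the y component: f_2(F) = 2*u*v + v + 1; d F_2 = (2*v) du + (2*u + 1) dv
Combining and collecting du, dv coefficients:
  coeff of du: 2*v*(8*u*v + 4*v + 1)
  coeff of dv: 16*u^2*v + 10*u*v + 2*u + v + 1
F^* omega = (2*v*(8*u*v + 4*v + 1)) du + (16*u^2*v + 10*u*v + 2*u + v + 1) dv.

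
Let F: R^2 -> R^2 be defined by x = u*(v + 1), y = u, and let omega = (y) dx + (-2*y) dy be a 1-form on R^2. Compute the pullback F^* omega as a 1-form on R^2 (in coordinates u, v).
F^* omega = (u*(v - 1)) du + (u^2) dv

Using F^*(f dg) = (f ∘ F) d(g ∘ F), substitute each coordinate x_i by F_i(u, v) in f_i, and replace dx_i by d F_i = (∂F_i/∂u) du + (∂F_i/∂v) dv.
  For the x component: f_1(F) = u; d F_1 = (v + 1) du + (u) dv
  For the y component: f_2(F) = -2*u; d F_2 = (1) du + (0) dv
Combining and collecting du, dv coefficients:
  coeff of du: u*(v - 1)
  coeff of dv: u^2
F^* omega = (u*(v - 1)) du + (u^2) dv.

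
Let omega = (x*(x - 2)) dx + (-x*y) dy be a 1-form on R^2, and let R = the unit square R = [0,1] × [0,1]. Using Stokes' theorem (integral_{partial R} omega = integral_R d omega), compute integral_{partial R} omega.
integral_(partial R) omega = -1/2

Stokes: integral_partial_R omega = integral_R d omega with d omega = (∂Q/∂x - ∂P/∂y) dx ∧ dy.
  ∂Q/∂x = -y
  ∂P/∂y = 0
  integrand = ∂Q/∂x - ∂P/∂y = -y.
Integrating over R: integral_0^1 integral_0^1 (-y) dx dy = -1/2.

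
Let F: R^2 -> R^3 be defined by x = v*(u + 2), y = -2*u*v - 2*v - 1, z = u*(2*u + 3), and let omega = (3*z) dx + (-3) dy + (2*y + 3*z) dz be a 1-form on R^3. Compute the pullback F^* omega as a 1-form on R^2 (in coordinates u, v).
F^* omega = (24*u^3 - 10*u^2*v + 54*u^2 - 19*u*v + 19*u - 6*v - 6) du + (6*u^3 + 21*u^2 + 24*u + 6) dv

Using F^*(f dg) = (f ∘ F) d(g ∘ F), substitute each coordinate x_i by F_i(u, v) in f_i, and replace dx_i by d F_i = (∂F_i/∂u) du + (∂F_i/∂v) dv.
  For the x component: f_1(F) = 3*u*(2*u + 3); d F_1 = (v) du + (u + 2) dv
  For the y component: f_2(F) = -3; d F_2 = (-2*v) du + (-2*u - 2) dv
  For the z component: f_3(F) = 6*u^2 - 4*u*v + 9*u - 4*v - 2; d F_3 = (4*u + 3) du + (0) dv
Combining and collecting du, dv coefficients:
  coeff of du: 24*u^3 - 10*u^2*v + 54*u^2 - 19*u*v + 19*u - 6*v - 6
  coeff of dv: 6*u^3 + 21*u^2 + 24*u + 6
F^* omega = (24*u^3 - 10*u^2*v + 54*u^2 - 19*u*v + 19*u - 6*v - 6) du + (6*u^3 + 21*u^2 + 24*u + 6) dv.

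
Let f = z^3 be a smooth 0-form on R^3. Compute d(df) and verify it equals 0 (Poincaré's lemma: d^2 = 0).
d(df) = 0

Step 1: df = sum_i (∂f/∂x_i) dx_i = (0) dx + (0) dy + (3*z^2) dz.
Step 2: Apply d again. Using the 1-form formula, the coefficient of dx ∧ dy in d(df) is ∂^2 f/∂x ∂y - ∂^2 f/∂y ∂x = (0) - (0) = 0 (equality of mixed partials for smooth f).
Similarly for dx ∧ dz and dy ∧ dz — all coefficients vanish. So d(df) = 0.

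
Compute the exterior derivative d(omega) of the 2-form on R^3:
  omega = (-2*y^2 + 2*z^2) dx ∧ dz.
d(omega) = (4*y) dx ∧ dy ∧ dz

For a 2-form omega = sum_{i<j} g_{ij} dx_i ∧ dx_j, the exterior derivative is
  d(omega) = sum_{i<j} d(g_{ij}) ∧ dx_i ∧ dx_j = sum_{i<j, k} (∂g_{ij}/∂x_k) dx_k ∧ dx_i ∧ dx_j.
Expand each term, using dx_k ∧ dx_i ∧ dx_j = sgn(permutation) dx_{(a)} ∧ dx_{(b)} ∧ dx_{(c)} with (a < b < c) sorted:
  d(-2*y^2 + 2*z^2) includes (∂/∂y)(-2*y^2 + 2*z^2) dy = (-4*y) dy, which multiplied by dx ∧ dz gives (4*y) dx ∧ dy ∧ dz
Collecting like 3-forms: d(omega) = (4*y) dx ∧ dy ∧ dz.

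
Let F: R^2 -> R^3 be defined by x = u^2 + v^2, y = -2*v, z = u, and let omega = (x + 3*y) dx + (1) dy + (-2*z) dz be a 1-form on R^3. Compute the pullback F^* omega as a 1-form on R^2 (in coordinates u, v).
F^* omega = (2*u*(u^2 + v^2 - 6*v - 1)) du + (2*u^2*v + 2*v^3 - 12*v^2 - 2) dv

Using F^*(f dg) = (f ∘ F) d(g ∘ F), substitute each coordinate x_i by F_i(u, v) in f_i, and replace dx_i by d F_i = (∂F_i/∂u) du + (∂F_i/∂v) dv.
  For the x component: f_1(F) = u^2 + v^2 - 6*v; d F_1 = (2*u) du + (2*v) dv
  For the y component: f_2(F) = 1; d F_2 = (0) du + (-2) dv
  For the z component: f_3(F) = -2*u; d F_3 = (1) du + (0) dv
Combining and collecting du, dv coefficients:
  coeff of du: 2*u*(u^2 + v^2 - 6*v - 1)
  coeff of dv: 2*u^2*v + 2*v^3 - 12*v^2 - 2
F^* omega = (2*u*(u^2 + v^2 - 6*v - 1)) du + (2*u^2*v + 2*v^3 - 12*v^2 - 2) dv.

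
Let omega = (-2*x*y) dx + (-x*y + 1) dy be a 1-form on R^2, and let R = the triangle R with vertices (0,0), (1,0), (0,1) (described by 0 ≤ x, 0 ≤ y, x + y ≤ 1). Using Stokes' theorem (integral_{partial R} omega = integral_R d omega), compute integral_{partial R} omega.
integral_(partial R) omega = 1/6

Stokes: integral_partial_R omega = integral_R d omega with d omega = (∂Q/∂x - ∂P/∂y) dx ∧ dy.
  ∂Q/∂x = -y
  ∂P/∂y = -2*x
  integrand = ∂Q/∂x - ∂P/∂y = 2*x - y.
Integrating over R: integral_0^1 integral_0^{1-x} (2*x - y) dy dx = 1/6.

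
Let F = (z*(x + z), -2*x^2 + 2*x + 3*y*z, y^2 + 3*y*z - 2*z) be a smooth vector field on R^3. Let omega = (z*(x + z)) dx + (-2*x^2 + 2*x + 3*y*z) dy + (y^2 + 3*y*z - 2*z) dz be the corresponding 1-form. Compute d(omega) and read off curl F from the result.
d(omega) = (-y + 3*z) dy ∧ dz + (x + 2*z) dz ∧ dx + (2 - 4*x) dx ∧ dy; curl F = (-y + 3*z, x + 2*z, 2 - 4*x)

d omega = sum_{i<j} (∂f_j/∂x_i - ∂f_i/∂x_j) dx_i ∧ dx_j. Under the identification (dy ∧ dz, dz ∧ dx, dx ∧ dy) ↔ (e_x, e_y, e_z), the coefficients are exactly the components of curl F. Compute:
  ∂R/∂y - ∂Q/∂z = (2*y + 3*z) - (3*y) = -y + 3*z
  ∂P/∂z - ∂R/∂x = (x + 2*z) - (0) = x + 2*z
  ∂Q/∂x - ∂P/∂y = (2 - 4*x) - (0) = 2 - 4*x.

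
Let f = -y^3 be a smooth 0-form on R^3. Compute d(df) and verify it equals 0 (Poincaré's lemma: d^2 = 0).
d(df) = 0

Step 1: df = sum_i (∂f/∂x_i) dx_i = (0) dx + (-3*y^2) dy + (0) dz.
Step 2: Apply d again. Using the 1-form formula, the coefficient of dx ∧ dy in d(df) is ∂^2 f/∂x ∂y - ∂^2 f/∂y ∂x = (0) - (0) = 0 (equality of mixed partials for smooth f).
Similarly for dx ∧ dz and dy ∧ dz — all coefficients vanish. So d(df) = 0.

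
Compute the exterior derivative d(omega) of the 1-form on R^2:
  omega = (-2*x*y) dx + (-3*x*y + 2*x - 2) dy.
d(omega) = (2*x - 3*y + 2) dx ∧ dy

For a 1-form omega = sum_i f_i dx_i, the exterior derivative is
  d(omega) = sum_{i < j} (∂f_j/∂x_i - ∂f_i/∂x_j) dx_i ∧ dx_j.
  coefficient of dx ∧ dy: ∂f_2/∂x - ∂f_1/∂y = ∂(-3*x*y + 2*x - 2)/∂x - ∂(-2*x*y)/∂y = 2*x - 3*y + 2
Assembling: d(omega) = (2*x - 3*y + 2) dx ∧ dy.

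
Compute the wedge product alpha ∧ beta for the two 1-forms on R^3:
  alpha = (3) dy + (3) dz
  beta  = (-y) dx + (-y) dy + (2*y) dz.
alpha ∧ beta = (3*y) dx ∧ dy + (9*y) dy ∧ dz + (3*y) dx ∧ dz

Distribute the wedge, using dx_i ∧ dx_j = -dx_j ∧ dx_i and dx_i ∧ dx_i = 0. For each pair (i, j) with i < j, the coefficient of dx_i ∧ dx_j in alpha ∧ beta is (alpha_i * beta_j - alpha_j * beta_i). Collecting: alpha ∧ beta = (3*y) dx ∧ dy + (9*y) dy ∧ dz + (3*y) dx ∧ dz.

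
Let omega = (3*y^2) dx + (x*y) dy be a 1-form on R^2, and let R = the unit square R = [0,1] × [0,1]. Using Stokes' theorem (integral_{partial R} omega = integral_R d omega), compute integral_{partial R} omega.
integral_(partial R) omega = -5/2

Stokes: integral_partial_R omega = integral_R d omega with d omega = (∂Q/∂x - ∂P/∂y) dx ∧ dy.
  ∂Q/∂x = y
  ∂P/∂y = 6*y
  integrand = ∂Q/∂x - ∂P/∂y = -5*y.
Integrating over R: integral_0^1 integral_0^1 (-5*y) dx dy = -5/2.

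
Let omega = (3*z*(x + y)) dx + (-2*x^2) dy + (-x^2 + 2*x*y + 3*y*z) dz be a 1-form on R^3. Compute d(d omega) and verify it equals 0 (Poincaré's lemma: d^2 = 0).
d(d omega) = 0

Step 1: d omega = sum_{i<j} (∂f_j/∂x_i - ∂f_i/∂x_j) dx_i ∧ dx_j:
  coeff of dx ∧ dy: -4*x - 3*z
  coeff of dx ∧ dz: -5*x - y
  coeff of dy ∧ dz: 2*x + 3*z
Step 2: Apply d again to each 2-form coefficient. The only possible 3-form in R^3 is dx ∧ dy ∧ dz, with coefficient
  ∂(coeff of dy∧dz)/∂x - ∂(coeff of dx∧dz)/∂y + ∂(coeff of dx∧dy)/∂z
  = ∂/∂x (2*x + 3*z) - ∂/∂y (-5*x - y) + ∂/∂z (-4*x - 3*z).
Each of these terms simplifies to sums of mixed partials that cancel in pairs. The result is 0 (by equality of mixed partials for smooth functions — Schwarz / Clairaut).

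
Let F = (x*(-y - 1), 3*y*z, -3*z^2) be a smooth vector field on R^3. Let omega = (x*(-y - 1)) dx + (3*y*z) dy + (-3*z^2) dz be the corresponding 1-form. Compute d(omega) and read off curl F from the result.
d(omega) = (-3*y) dy ∧ dz + (0) dz ∧ dx + (x) dx ∧ dy; curl F = (-3*y, 0, x)

d omega = sum_{i<j} (∂f_j/∂x_i - ∂f_i/∂x_j) dx_i ∧ dx_j. Under the identification (dy ∧ dz, dz ∧ dx, dx ∧ dy) ↔ (e_x, e_y, e_z), the coefficients are exactly the components of curl F. Compute:
  ∂R/∂y - ∂Q/∂z = (0) - (3*y) = -3*y
  ∂P/∂z - ∂R/∂x = (0) - (0) = 0
  ∂Q/∂x - ∂P/∂y = (0) - (-x) = x.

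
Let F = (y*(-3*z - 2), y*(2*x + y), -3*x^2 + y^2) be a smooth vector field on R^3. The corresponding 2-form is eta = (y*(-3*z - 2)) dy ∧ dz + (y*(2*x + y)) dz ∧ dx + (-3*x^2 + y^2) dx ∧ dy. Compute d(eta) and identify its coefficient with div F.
d(eta) = (2*x + 2*y) dx ∧ dy ∧ dz; div F = 2*x + 2*y

For a 2-form in R^3 of the form above, applying d gives a 3-form with coefficient ∂P/∂x + ∂Q/∂y + ∂R/∂z:
  ∂P/∂x = 0
  ∂Q/∂y = 2*x + 2*y
  ∂R/∂z = 0
Sum = 2*x + 2*y, which is exactly div F.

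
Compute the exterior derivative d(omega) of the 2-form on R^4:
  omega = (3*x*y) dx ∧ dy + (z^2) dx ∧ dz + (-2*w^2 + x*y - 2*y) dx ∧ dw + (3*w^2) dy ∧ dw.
d(omega) = (2 - x) dx ∧ dy ∧ dw

For a 2-form omega = sum_{i<j} g_{ij} dx_i ∧ dx_j, the exterior derivative is
  d(omega) = sum_{i<j} d(g_{ij}) ∧ dx_i ∧ dx_j = sum_{i<j, k} (∂g_{ij}/∂x_k) dx_k ∧ dx_i ∧ dx_j.
Expand each term, using dx_k ∧ dx_i ∧ dx_j = sgn(permutation) dx_{(a)} ∧ dx_{(b)} ∧ dx_{(c)} with (a < b < c) sorted:
  d(-2*w^2 + x*y - 2*y) includes (∂/∂y)(-2*w^2 + x*y - 2*y) dy = (x - 2) dy, which multiplied by dx ∧ dw gives (2 - x) dx ∧ dy ∧ dw
Collecting like 3-forms: d(omega) = (2 - x) dx ∧ dy ∧ dw.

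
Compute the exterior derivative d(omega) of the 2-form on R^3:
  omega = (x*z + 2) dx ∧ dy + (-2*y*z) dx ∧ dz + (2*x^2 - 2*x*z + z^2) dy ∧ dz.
d(omega) = (5*x) dx ∧ dy ∧ dz

For a 2-form omega = sum_{i<j} g_{ij} dx_i ∧ dx_j, the exterior derivative is
  d(omega) = sum_{i<j} d(g_{ij}) ∧ dx_i ∧ dx_j = sum_{i<j, k} (∂g_{ij}/∂x_k) dx_k ∧ dx_i ∧ dx_j.
Expand each term, using dx_k ∧ dx_i ∧ dx_j = sgn(permutation) dx_{(a)} ∧ dx_{(b)} ∧ dx_{(c)} with (a < b < c) sorted:
  d(x*z + 2) includes (∂/∂z)(x*z + 2) dz = (x) dz, which multiplied by dx ∧ dy gives (x) dx ∧ dy ∧ dz
  d(-2*y*z) includes (∂/∂y)(-2*y*z) dy = (-2*z) dy, which multiplied by dx ∧ dz gives (2*z) dx ∧ dy ∧ dz
  d(2*x^2 - 2*x*z + z^2) includes (∂/∂x)(2*x^2 - 2*x*z + z^2) dx = (4*x - 2*z) dx, which multiplied by dy ∧ dz gives (4*x - 2*z) dx ∧ dy ∧ dz
Collecting like 3-forms: d(omega) = (5*x) dx ∧ dy ∧ dz.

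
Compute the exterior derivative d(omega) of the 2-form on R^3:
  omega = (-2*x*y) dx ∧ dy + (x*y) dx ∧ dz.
d(omega) = (-x) dx ∧ dy ∧ dz

For a 2-form omega = sum_{i<j} g_{ij} dx_i ∧ dx_j, the exterior derivative is
  d(omega) = sum_{i<j} d(g_{ij}) ∧ dx_i ∧ dx_j = sum_{i<j, k} (∂g_{ij}/∂x_k) dx_k ∧ dx_i ∧ dx_j.
Expand each term, using dx_k ∧ dx_i ∧ dx_j = sgn(permutation) dx_{(a)} ∧ dx_{(b)} ∧ dx_{(c)} with (a < b < c) sorted:
  d(x*y) includes (∂/∂y)(x*y) dy = (x) dy, which multiplied by dx ∧ dz gives (-x) dx ∧ dy ∧ dz
Collecting like 3-forms: d(omega) = (-x) dx ∧ dy ∧ dz.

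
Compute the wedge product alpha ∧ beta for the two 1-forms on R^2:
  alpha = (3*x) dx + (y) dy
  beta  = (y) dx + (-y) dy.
alpha ∧ beta = (-y*(3*x + y)) dx ∧ dy

Distribute the wedge, using dx_i ∧ dx_j = -dx_j ∧ dx_i and dx_i ∧ dx_i = 0. For each pair (i, j) with i < j, the coefficient of dx_i ∧ dx_j in alpha ∧ beta is (alpha_i * beta_j - alpha_j * beta_i). Collecting: alpha ∧ beta = (-y*(3*x + y)) dx ∧ dy.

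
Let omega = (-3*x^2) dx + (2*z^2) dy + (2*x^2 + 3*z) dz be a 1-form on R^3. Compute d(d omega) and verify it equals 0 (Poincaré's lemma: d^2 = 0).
d(d omega) = 0

Step 1: d omega = sum_{i<j} (∂f_j/∂x_i - ∂f_i/∂x_j) dx_i ∧ dx_j:
  coeff of dx ∧ dy: 0
  coeff of dx ∧ dz: 4*x
  coeff of dy ∧ dz: -4*z
Step 2: Apply d again to each 2-form coefficient. The only possible 3-form in R^3 is dx ∧ dy ∧ dz, with coefficient
  ∂(coeff of dy∧dz)/∂x - ∂(coeff of dx∧dz)/∂y + ∂(coeff of dx∧dy)/∂z
  = ∂/∂x (-4*z) - ∂/∂y (4*x) + ∂/∂z (0).
Each of these terms simplifies to sums of mixed partials that cancel in pairs. The result is 0 (by equality of mixed partials for smooth functions — Schwarz / Clairaut).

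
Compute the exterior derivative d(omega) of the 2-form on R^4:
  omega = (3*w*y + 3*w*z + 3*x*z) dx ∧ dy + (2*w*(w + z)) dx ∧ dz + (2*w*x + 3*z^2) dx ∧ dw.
d(omega) = (3*w + 3*x) dx ∧ dy ∧ dz + (3*y + 3*z) dx ∧ dy ∧ dw + (4*w - 4*z) dx ∧ dz ∧ dw

For a 2-form omega = sum_{i<j} g_{ij} dx_i ∧ dx_j, the exterior derivative is
  d(omega) = sum_{i<j} d(g_{ij}) ∧ dx_i ∧ dx_j = sum_{i<j, k} (∂g_{ij}/∂x_k) dx_k ∧ dx_i ∧ dx_j.
Expand each term, using dx_k ∧ dx_i ∧ dx_j = sgn(permutation) dx_{(a)} ∧ dx_{(b)} ∧ dx_{(c)} with (a < b < c) sorted:
  d(3*w*y + 3*w*z + 3*x*z) includes (∂/∂z)(3*w*y + 3*w*z + 3*x*z) dz = (3*w + 3*x) dz, which multiplied by dx ∧ dy gives (3*w + 3*x) dx ∧ dy ∧ dz
  d(3*w*y + 3*w*z + 3*x*z) includes (∂/∂w)(3*w*y + 3*w*z + 3*x*z) dw = (3*y + 3*z) dw, which multiplied by dx ∧ dy gives (3*y + 3*z) dx ∧ dy ∧ dw
  d(2*w*(w + z)) includes (∂/∂w)(2*w*(w + z)) dw = (4*w + 2*z) dw, which multiplied by dx ∧ dz gives (4*w + 2*z) dx ∧ dz ∧ dw
  d(2*w*x + 3*z^2) includes (∂/∂z)(2*w*x + 3*z^2) dz = (6*z) dz, which multiplied by dx ∧ dw gives (-6*z) dx ∧ dz ∧ dw
Collecting like 3-forms: d(omega) = (3*w + 3*x) dx ∧ dy ∧ dz + (3*y + 3*z) dx ∧ dy ∧ dw + (4*w - 4*z) dx ∧ dz ∧ dw.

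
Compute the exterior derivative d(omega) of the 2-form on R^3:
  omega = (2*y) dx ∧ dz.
d(omega) = (-2) dx ∧ dy ∧ dz

For a 2-form omega = sum_{i<j} g_{ij} dx_i ∧ dx_j, the exterior derivative is
  d(omega) = sum_{i<j} d(g_{ij}) ∧ dx_i ∧ dx_j = sum_{i<j, k} (∂g_{ij}/∂x_k) dx_k ∧ dx_i ∧ dx_j.
Expand each term, using dx_k ∧ dx_i ∧ dx_j = sgn(permutation) dx_{(a)} ∧ dx_{(b)} ∧ dx_{(c)} with (a < b < c) sorted:
  d(2*y) includes (∂/∂y)(2*y) dy = (2) dy, which multiplied by dx ∧ dz gives (-2) dx ∧ dy ∧ dz
Collecting like 3-forms: d(omega) = (-2) dx ∧ dy ∧ dz.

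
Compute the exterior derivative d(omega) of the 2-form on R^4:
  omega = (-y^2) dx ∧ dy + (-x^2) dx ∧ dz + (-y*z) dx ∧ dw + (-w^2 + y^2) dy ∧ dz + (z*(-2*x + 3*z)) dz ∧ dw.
d(omega) = (z) dx ∧ dy ∧ dw + (y - 2*z) dx ∧ dz ∧ dw + (-2*w) dy ∧ dz ∧ dw

For a 2-form omega = sum_{i<j} g_{ij} dx_i ∧ dx_j, the exterior derivative is
  d(omega) = sum_{i<j} d(g_{ij}) ∧ dx_i ∧ dx_j = sum_{i<j, k} (∂g_{ij}/∂x_k) dx_k ∧ dx_i ∧ dx_j.
Expand each term, using dx_k ∧ dx_i ∧ dx_j = sgn(permutation) dx_{(a)} ∧ dx_{(b)} ∧ dx_{(c)} with (a < b < c) sorted:
  d(-y*z) includes (∂/∂y)(-y*z) dy = (-z) dy, which multiplied by dx ∧ dw gives (z) dx ∧ dy ∧ dw
  d(-y*z) includes (∂/∂z)(-y*z) dz = (-y) dz, which multiplied by dx ∧ dw gives (y) dx ∧ dz ∧ dw
  d(-w^2 + y^2) includes (∂/∂w)(-w^2 + y^2) dw = (-2*w) dw, which multiplied by dy ∧ dz gives (-2*w) dy ∧ dz ∧ dw
  d(z*(-2*x + 3*z)) includes (∂/∂x)(z*(-2*x + 3*z)) dx = (-2*z) dx, which multiplied by dz ∧ dw gives (-2*z) dx ∧ dz ∧ dw
Collecting like 3-forms: d(omega) = (z) dx ∧ dy ∧ dw + (y - 2*z) dx ∧ dz ∧ dw + (-2*w) dy ∧ dz ∧ dw.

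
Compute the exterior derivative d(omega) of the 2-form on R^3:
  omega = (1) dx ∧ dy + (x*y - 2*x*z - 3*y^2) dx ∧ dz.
d(omega) = (-x + 6*y) dx ∧ dy ∧ dz

For a 2-form omega = sum_{i<j} g_{ij} dx_i ∧ dx_j, the exterior derivative is
  d(omega) = sum_{i<j} d(g_{ij}) ∧ dx_i ∧ dx_j = sum_{i<j, k} (∂g_{ij}/∂x_k) dx_k ∧ dx_i ∧ dx_j.
Expand each term, using dx_k ∧ dx_i ∧ dx_j = sgn(permutation) dx_{(a)} ∧ dx_{(b)} ∧ dx_{(c)} with (a < b < c) sorted:
  d(x*y - 2*x*z - 3*y^2) includes (∂/∂y)(x*y - 2*x*z - 3*y^2) dy = (x - 6*y) dy, which multiplied by dx ∧ dz gives (-x + 6*y) dx ∧ dy ∧ dz
Collecting like 3-forms: d(omega) = (-x + 6*y) dx ∧ dy ∧ dz.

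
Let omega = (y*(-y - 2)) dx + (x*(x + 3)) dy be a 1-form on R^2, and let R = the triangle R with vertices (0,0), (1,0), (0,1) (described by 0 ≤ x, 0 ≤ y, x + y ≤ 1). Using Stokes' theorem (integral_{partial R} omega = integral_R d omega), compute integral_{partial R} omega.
integral_(partial R) omega = 19/6

Stokes: integral_partial_R omega = integral_R d omega with d omega = (∂Q/∂x - ∂P/∂y) dx ∧ dy.
  ∂Q/∂x = 2*x + 3
  ∂P/∂y = -2*y - 2
  integrand = ∂Q/∂x - ∂P/∂y = 2*x + 2*y + 5.
Integrating over R: integral_0^1 integral_0^{1-x} (2*x + 2*y + 5) dy dx = 19/6.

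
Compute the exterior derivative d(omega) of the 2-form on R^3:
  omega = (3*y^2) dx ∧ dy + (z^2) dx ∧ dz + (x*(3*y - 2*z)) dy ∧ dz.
d(omega) = (3*y - 2*z) dx ∧ dy ∧ dz

For a 2-form omega = sum_{i<j} g_{ij} dx_i ∧ dx_j, the exterior derivative is
  d(omega) = sum_{i<j} d(g_{ij}) ∧ dx_i ∧ dx_j = sum_{i<j, k} (∂g_{ij}/∂x_k) dx_k ∧ dx_i ∧ dx_j.
Expand each term, using dx_k ∧ dx_i ∧ dx_j = sgn(permutation) dx_{(a)} ∧ dx_{(b)} ∧ dx_{(c)} with (a < b < c) sorted:
  d(x*(3*y - 2*z)) includes (∂/∂x)(x*(3*y - 2*z)) dx = (3*y - 2*z) dx, which multiplied by dy ∧ dz gives (3*y - 2*z) dx ∧ dy ∧ dz
Collecting like 3-forms: d(omega) = (3*y - 2*z) dx ∧ dy ∧ dz.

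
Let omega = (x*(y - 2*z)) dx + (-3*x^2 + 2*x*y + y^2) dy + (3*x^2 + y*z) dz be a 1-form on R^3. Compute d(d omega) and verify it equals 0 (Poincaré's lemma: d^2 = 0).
d(d omega) = 0

Step 1: d omega = sum_{i<j} (∂f_j/∂x_i - ∂f_i/∂x_j) dx_i ∧ dx_j:
  coeff of dx ∧ dy: -7*x + 2*y
  coeff of dx ∧ dz: 8*x
  coeff of dy ∧ dz: z
Step 2: Apply d again to each 2-form coefficient. The only possible 3-form in R^3 is dx ∧ dy ∧ dz, with coefficient
  ∂(coeff of dy∧dz)/∂x - ∂(coeff of dx∧dz)/∂y + ∂(coeff of dx∧dy)/∂z
  = ∂/∂x (z) - ∂/∂y (8*x) + ∂/∂z (-7*x + 2*y).
Each of these terms simplifies to sums of mixed partials that cancel in pairs. The result is 0 (by equality of mixed partials for smooth functions — Schwarz / Clairaut).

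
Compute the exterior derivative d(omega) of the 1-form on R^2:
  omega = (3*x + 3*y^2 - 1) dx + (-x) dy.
d(omega) = (-6*y - 1) dx ∧ dy

For a 1-form omega = sum_i f_i dx_i, the exterior derivative is
  d(omega) = sum_{i < j} (∂f_j/∂x_i - ∂f_i/∂x_j) dx_i ∧ dx_j.
  coefficient of dx ∧ dy: ∂f_2/∂x - ∂f_1/∂y = ∂(-x)/∂x - ∂(3*x + 3*y^2 - 1)/∂y = -6*y - 1
Assembling: d(omega) = (-6*y - 1) dx ∧ dy.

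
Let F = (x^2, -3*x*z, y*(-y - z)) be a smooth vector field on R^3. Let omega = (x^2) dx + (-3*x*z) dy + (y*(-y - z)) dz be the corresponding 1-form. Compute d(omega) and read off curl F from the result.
d(omega) = (3*x - 2*y - z) dy ∧ dz + (0) dz ∧ dx + (-3*z) dx ∧ dy; curl F = (3*x - 2*y - z, 0, -3*z)

d omega = sum_{i<j} (∂f_j/∂x_i - ∂f_i/∂x_j) dx_i ∧ dx_j. Under the identification (dy ∧ dz, dz ∧ dx, dx ∧ dy) ↔ (e_x, e_y, e_z), the coefficients are exactly the components of curl F. Compute:
  ∂R/∂y - ∂Q/∂z = (-2*y - z) - (-3*x) = 3*x - 2*y - z
  ∂P/∂z - ∂R/∂x = (0) - (0) = 0
  ∂Q/∂x - ∂P/∂y = (-3*z) - (0) = -3*z.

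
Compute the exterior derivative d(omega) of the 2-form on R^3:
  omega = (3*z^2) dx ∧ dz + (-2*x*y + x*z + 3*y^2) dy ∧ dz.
d(omega) = (-2*y + z) dx ∧ dy ∧ dz

For a 2-form omega = sum_{i<j} g_{ij} dx_i ∧ dx_j, the exterior derivative is
  d(omega) = sum_{i<j} d(g_{ij}) ∧ dx_i ∧ dx_j = sum_{i<j, k} (∂g_{ij}/∂x_k) dx_k ∧ dx_i ∧ dx_j.
Expand each term, using dx_k ∧ dx_i ∧ dx_j = sgn(permutation) dx_{(a)} ∧ dx_{(b)} ∧ dx_{(c)} with (a < b < c) sorted:
  d(-2*x*y + x*z + 3*y^2) includes (∂/∂x)(-2*x*y + x*z + 3*y^2) dx = (-2*y + z) dx, which multiplied by dy ∧ dz gives (-2*y + z) dx ∧ dy ∧ dz
Collecting like 3-forms: d(omega) = (-2*y + z) dx ∧ dy ∧ dz.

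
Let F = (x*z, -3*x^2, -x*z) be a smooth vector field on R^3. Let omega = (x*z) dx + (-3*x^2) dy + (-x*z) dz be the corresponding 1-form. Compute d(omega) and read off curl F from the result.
d(omega) = (0) dy ∧ dz + (x + z) dz ∧ dx + (-6*x) dx ∧ dy; curl F = (0, x + z, -6*x)

d omega = sum_{i<j} (∂f_j/∂x_i - ∂f_i/∂x_j) dx_i ∧ dx_j. Under the identification (dy ∧ dz, dz ∧ dx, dx ∧ dy) ↔ (e_x, e_y, e_z), the coefficients are exactly the components of curl F. Compute:
  ∂R/∂y - ∂Q/∂z = (0) - (0) = 0
  ∂P/∂z - ∂R/∂x = (x) - (-z) = x + z
  ∂Q/∂x - ∂P/∂y = (-6*x) - (0) = -6*x.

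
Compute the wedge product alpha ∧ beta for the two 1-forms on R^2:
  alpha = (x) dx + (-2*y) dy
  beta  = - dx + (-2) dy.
alpha ∧ beta = (-2*x - 2*y) dx ∧ dy

Distribute the wedge, using dx_i ∧ dx_j = -dx_j ∧ dx_i and dx_i ∧ dx_i = 0. For each pair (i, j) with i < j, the coefficient of dx_i ∧ dx_j in alpha ∧ beta is (alpha_i * beta_j - alpha_j * beta_i). Collecting: alpha ∧ beta = (-2*x - 2*y) dx ∧ dy.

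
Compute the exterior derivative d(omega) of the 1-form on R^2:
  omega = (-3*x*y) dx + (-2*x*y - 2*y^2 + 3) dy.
d(omega) = (3*x - 2*y) dx ∧ dy

For a 1-form omega = sum_i f_i dx_i, the exterior derivative is
  d(omega) = sum_{i < j} (∂f_j/∂x_i - ∂f_i/∂x_j) dx_i ∧ dx_j.
  coefficient of dx ∧ dy: ∂f_2/∂x - ∂f_1/∂y = ∂(-2*x*y - 2*y^2 + 3)/∂x - ∂(-3*x*y)/∂y = 3*x - 2*y
Assembling: d(omega) = (3*x - 2*y) dx ∧ dy.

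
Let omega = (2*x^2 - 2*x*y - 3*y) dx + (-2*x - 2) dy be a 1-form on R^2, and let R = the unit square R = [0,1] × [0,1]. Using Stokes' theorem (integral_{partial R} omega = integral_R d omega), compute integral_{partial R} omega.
integral_(partial R) omega = 2

Stokes: integral_partial_R omega = integral_R d omega with d omega = (∂Q/∂x - ∂P/∂y) dx ∧ dy.
  ∂Q/∂x = -2
  ∂P/∂y = -2*x - 3
  integrand = ∂Q/∂x - ∂P/∂y = 2*x + 1.
Integrating over R: integral_0^1 integral_0^1 (2*x + 1) dx dy = 2.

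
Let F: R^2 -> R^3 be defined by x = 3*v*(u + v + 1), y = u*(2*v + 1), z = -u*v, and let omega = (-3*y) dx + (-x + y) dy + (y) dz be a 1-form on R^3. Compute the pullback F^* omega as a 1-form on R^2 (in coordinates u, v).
F^* omega = (-22*u*v^2 - 9*u*v + u - 6*v^3 - 9*v^2 - 3*v) du + (u*(-22*u*v - 8*u - 42*v^2 - 42*v - 9)) dv

Using F^*(f dg) = (f ∘ F) d(g ∘ F), substitute each coordinate x_i by F_i(u, v) in f_i, and replace dx_i by d F_i = (∂F_i/∂u) du + (∂F_i/∂v) dv.
  For the x component: f_1(F) = 3*u*(-2*v - 1); d F_1 = (3*v) du + (3*u + 6*v + 3) dv
  For the y component: f_2(F) = -u*v + u - 3*v^2 - 3*v; d F_2 = (2*v + 1) du + (2*u) dv
  For the z component: f_3(F) = u*(2*v + 1); d F_3 = (-v) du + (-u) dv
Combining and collecting du, dv coefficients:
  coeff of du: -22*u*v^2 - 9*u*v + u - 6*v^3 - 9*v^2 - 3*v
  coeff of dv: u*(-22*u*v - 8*u - 42*v^2 - 42*v - 9)
F^* omega = (-22*u*v^2 - 9*u*v + u - 6*v^3 - 9*v^2 - 3*v) du + (u*(-22*u*v - 8*u - 42*v^2 - 42*v - 9)) dv.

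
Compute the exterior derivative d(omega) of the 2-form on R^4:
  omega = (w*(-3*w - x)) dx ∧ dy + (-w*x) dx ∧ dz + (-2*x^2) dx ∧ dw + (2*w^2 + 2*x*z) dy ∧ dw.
d(omega) = (-6*w - x + 2*z) dx ∧ dy ∧ dw + (-x) dx ∧ dz ∧ dw + (-2*x) dy ∧ dz ∧ dw

For a 2-form omega = sum_{i<j} g_{ij} dx_i ∧ dx_j, the exterior derivative is
  d(omega) = sum_{i<j} d(g_{ij}) ∧ dx_i ∧ dx_j = sum_{i<j, k} (∂g_{ij}/∂x_k) dx_k ∧ dx_i ∧ dx_j.
Expand each term, using dx_k ∧ dx_i ∧ dx_j = sgn(permutation) dx_{(a)} ∧ dx_{(b)} ∧ dx_{(c)} with (a < b < c) sorted:
  d(w*(-3*w - x)) includes (∂/∂w)(w*(-3*w - x)) dw = (-6*w - x) dw, which multiplied by dx ∧ dy gives (-6*w - x) dx ∧ dy ∧ dw
  d(-w*x) includes (∂/∂w)(-w*x) dw = (-x) dw, which multiplied by dx ∧ dz gives (-x) dx ∧ dz ∧ dw
  d(2*w^2 + 2*x*z) includes (∂/∂x)(2*w^2 + 2*x*z) dx = (2*z) dx, which multiplied by dy ∧ dw gives (2*z) dx ∧ dy ∧ dw
  d(2*w^2 + 2*x*z) includes (∂/∂z)(2*w^2 + 2*x*z) dz = (2*x) dz, which multiplied by dy ∧ dw gives (-2*x) dy ∧ dz ∧ dw
Collecting like 3-forms: d(omega) = (-6*w - x + 2*z) dx ∧ dy ∧ dw + (-x) dx ∧ dz ∧ dw + (-2*x) dy ∧ dz ∧ dw.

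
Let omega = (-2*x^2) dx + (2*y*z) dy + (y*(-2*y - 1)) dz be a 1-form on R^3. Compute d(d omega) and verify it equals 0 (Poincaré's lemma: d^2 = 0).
d(d omega) = 0

Step 1: d omega = sum_{i<j} (∂f_j/∂x_i - ∂f_i/∂x_j) dx_i ∧ dx_j:
  coeff of dx ∧ dy: 0
  coeff of dx ∧ dz: 0
  coeff of dy ∧ dz: -6*y - 1
Step 2: Apply d again to each 2-form coefficient. The only possible 3-form in R^3 is dx ∧ dy ∧ dz, with coefficient
  ∂(coeff of dy∧dz)/∂x - ∂(coeff of dx∧dz)/∂y + ∂(coeff of dx∧dy)/∂z
  = ∂/∂x (-6*y - 1) - ∂/∂y (0) + ∂/∂z (0).
Each of these terms simplifies to sums of mixed partials that cancel in pairs. The result is 0 (by equality of mixed partials for smooth functions — Schwarz / Clairaut).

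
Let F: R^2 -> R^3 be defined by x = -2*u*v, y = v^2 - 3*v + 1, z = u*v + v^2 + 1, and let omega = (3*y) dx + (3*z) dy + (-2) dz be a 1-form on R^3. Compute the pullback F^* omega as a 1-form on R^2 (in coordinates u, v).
F^* omega = (2*v*(-3*v^2 + 9*v - 4)) du + (9*u*v - 8*u + 6*v^3 - 9*v^2 + 2*v - 9) dv

Using F^*(f dg) = (f ∘ F) d(g ∘ F), substitute each coordinate x_i by F_i(u, v) in f_i, and replace dx_i by d F_i = (∂F_i/∂u) du + (∂F_i/∂v) dv.
  For the x component: f_1(F) = 3*v^2 - 9*v + 3; d F_1 = (-2*v) du + (-2*u) dv
  For the y component: f_2(F) = 3*u*v + 3*v^2 + 3; d F_2 = (0) du + (2*v - 3) dv
  For the z component: f_3(F) = -2; d F_3 = (v) du + (u + 2*v) dv
Combining and collecting du, dv coefficients:
  coeff of du: 2*v*(-3*v^2 + 9*v - 4)
  coeff of dv: 9*u*v - 8*u + 6*v^3 - 9*v^2 + 2*v - 9
F^* omega = (2*v*(-3*v^2 + 9*v - 4)) du + (9*u*v - 8*u + 6*v^3 - 9*v^2 + 2*v - 9) dv.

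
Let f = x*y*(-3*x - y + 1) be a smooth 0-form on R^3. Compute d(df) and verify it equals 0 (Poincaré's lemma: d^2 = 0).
d(df) = 0

Step 1: df = sum_i (∂f/∂x_i) dx_i = (y*(-6*x - y + 1)) dx + (x*(-3*x - 2*y + 1)) dy + (0) dz.
Step 2: Apply d again. Using the 1-form formula, the coefficient of dx ∧ dy in d(df) is ∂^2 f/∂x ∂y - ∂^2 f/∂y ∂x = (-6*x - 2*y + 1) - (-6*x - 2*y + 1) = 0 (equality of mixed partials for smooth f).
Similarly for dx ∧ dz and dy ∧ dz — all coefficients vanish. So d(df) = 0.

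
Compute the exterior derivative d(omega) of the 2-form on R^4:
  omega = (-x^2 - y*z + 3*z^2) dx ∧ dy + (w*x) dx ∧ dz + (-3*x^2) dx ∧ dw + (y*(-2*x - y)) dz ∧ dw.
d(omega) = (-y + 6*z) dx ∧ dy ∧ dz + (x - 2*y) dx ∧ dz ∧ dw + (-2*x - 2*y) dy ∧ dz ∧ dw

For a 2-form omega = sum_{i<j} g_{ij} dx_i ∧ dx_j, the exterior derivative is
  d(omega) = sum_{i<j} d(g_{ij}) ∧ dx_i ∧ dx_j = sum_{i<j, k} (∂g_{ij}/∂x_k) dx_k ∧ dx_i ∧ dx_j.
Expand each term, using dx_k ∧ dx_i ∧ dx_j = sgn(permutation) dx_{(a)} ∧ dx_{(b)} ∧ dx_{(c)} with (a < b < c) sorted:
  d(-x^2 - y*z + 3*z^2) includes (∂/∂z)(-x^2 - y*z + 3*z^2) dz = (-y + 6*z) dz, which multiplied by dx ∧ dy gives (-y + 6*z) dx ∧ dy ∧ dz
  d(w*x) includes (∂/∂w)(w*x) dw = (x) dw, which multiplied by dx ∧ dz gives (x) dx ∧ dz ∧ dw
  d(y*(-2*x - y)) includes (∂/∂x)(y*(-2*x - y)) dx = (-2*y) dx, which multiplied by dz ∧ dw gives (-2*y) dx ∧ dz ∧ dw
  d(y*(-2*x - y)) includes (∂/∂y)(y*(-2*x - y)) dy = (-2*x - 2*y) dy, which multiplied by dz ∧ dw gives (-2*x - 2*y) dy ∧ dz ∧ dw
Collecting like 3-forms: d(omega) = (-y + 6*z) dx ∧ dy ∧ dz + (x - 2*y) dx ∧ dz ∧ dw + (-2*x - 2*y) dy ∧ dz ∧ dw.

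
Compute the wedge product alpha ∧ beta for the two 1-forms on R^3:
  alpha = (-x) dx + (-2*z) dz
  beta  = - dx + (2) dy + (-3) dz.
alpha ∧ beta = (-2*x) dx ∧ dy + (3*x - 2*z) dx ∧ dz + (4*z) dy ∧ dz

Distribute the wedge, using dx_i ∧ dx_j = -dx_j ∧ dx_i and dx_i ∧ dx_i = 0. For each pair (i, j) with i < j, the coefficient of dx_i ∧ dx_j in alpha ∧ beta is (alpha_i * beta_j - alpha_j * beta_i). Collecting: alpha ∧ beta = (-2*x) dx ∧ dy + (3*x - 2*z) dx ∧ dz + (4*z) dy ∧ dz.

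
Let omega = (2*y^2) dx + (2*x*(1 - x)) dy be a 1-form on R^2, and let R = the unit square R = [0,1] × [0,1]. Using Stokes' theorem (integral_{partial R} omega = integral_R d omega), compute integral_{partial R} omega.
integral_(partial R) omega = -2

Stokes: integral_partial_R omega = integral_R d omega with d omega = (∂Q/∂x - ∂P/∂y) dx ∧ dy.
  ∂Q/∂x = 2 - 4*x
  ∂P/∂y = 4*y
  integrand = ∂Q/∂x - ∂P/∂y = -4*x - 4*y + 2.
Integrating over R: integral_0^1 integral_0^1 (-4*x - 4*y + 2) dx dy = -2.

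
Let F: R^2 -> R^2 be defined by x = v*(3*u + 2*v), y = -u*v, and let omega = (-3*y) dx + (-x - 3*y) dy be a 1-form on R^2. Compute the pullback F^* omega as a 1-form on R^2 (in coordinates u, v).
F^* omega = (v^2*(9*u + 2*v)) du + (u*v*(9*u + 14*v)) dv

Using F^*(f dg) = (f ∘ F) d(g ∘ F), substitute each coordinate x_i by F_i(u, v) in f_i, and replace dx_i by d F_i = (∂F_i/∂u) du + (∂F_i/∂v) dv.
  For the x component: f_1(F) = 3*u*v; d F_1 = (3*v) du + (3*u + 4*v) dv
  For the y component: f_2(F) = -2*v^2; d F_2 = (-v) du + (-u) dv
Combining and collecting du, dv coefficients:
  coeff of du: v^2*(9*u + 2*v)
  coeff of dv: u*v*(9*u + 14*v)
F^* omega = (v^2*(9*u + 2*v)) du + (u*v*(9*u + 14*v)) dv.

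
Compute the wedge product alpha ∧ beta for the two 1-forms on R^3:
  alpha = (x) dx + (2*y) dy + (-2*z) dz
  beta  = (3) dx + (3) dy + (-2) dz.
alpha ∧ beta = (3*x - 6*y) dx ∧ dy + (-2*x + 6*z) dx ∧ dz + (-4*y + 6*z) dy ∧ dz

Distribute the wedge, using dx_i ∧ dx_j = -dx_j ∧ dx_i and dx_i ∧ dx_i = 0. For each pair (i, j) with i < j, the coefficient of dx_i ∧ dx_j in alpha ∧ beta is (alpha_i * beta_j - alpha_j * beta_i). Collecting: alpha ∧ beta = (3*x - 6*y) dx ∧ dy + (-2*x + 6*z) dx ∧ dz + (-4*y + 6*z) dy ∧ dz.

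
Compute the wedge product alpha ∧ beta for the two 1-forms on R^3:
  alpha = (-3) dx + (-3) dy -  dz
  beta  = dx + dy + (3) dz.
alpha ∧ beta = (-8) dx ∧ dz + (-8) dy ∧ dz

Distribute the wedge, using dx_i ∧ dx_j = -dx_j ∧ dx_i and dx_i ∧ dx_i = 0. For each pair (i, j) with i < j, the coefficient of dx_i ∧ dx_j in alpha ∧ beta is (alpha_i * beta_j - alpha_j * beta_i). Collecting: alpha ∧ beta = (-8) dx ∧ dz + (-8) dy ∧ dz.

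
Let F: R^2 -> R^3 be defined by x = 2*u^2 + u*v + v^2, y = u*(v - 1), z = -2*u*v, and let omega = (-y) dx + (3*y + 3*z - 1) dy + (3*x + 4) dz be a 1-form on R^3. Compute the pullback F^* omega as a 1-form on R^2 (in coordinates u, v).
F^* omega = (-16*u^2*v + 4*u^2 - 10*u*v^2 + u*v + 3*u - 6*v^3 - 9*v + 1) du + (u*(-12*u^2 - 10*u*v - 2*u - 8*v^2 + 2*v - 9)) dv

Using F^*(f dg) = (f ∘ F) d(g ∘ F), substitute each coordinate x_i by F_i(u, v) in f_i, and replace dx_i by d F_i = (∂F_i/∂u) du + (∂F_i/∂v) dv.
  For the x component: f_1(F) = u*(1 - v); d F_1 = (4*u + v) du + (u + 2*v) dv
  For the y component: f_2(F) = -3*u*v - 3*u - 1; d F_2 = (v - 1) du + (u) dv
  For the z component: f_3(F) = 6*u^2 + 3*u*v + 3*v^2 + 4; d F_3 = (-2*v) du + (-2*u) dv
Combining and collecting du, dv coefficients:
  coeff of du: -16*u^2*v + 4*u^2 - 10*u*v^2 + u*v + 3*u - 6*v^3 - 9*v + 1
  coeff of dv: u*(-12*u^2 - 10*u*v - 2*u - 8*v^2 + 2*v - 9)
F^* omega = (-16*u^2*v + 4*u^2 - 10*u*v^2 + u*v + 3*u - 6*v^3 - 9*v + 1) du + (u*(-12*u^2 - 10*u*v - 2*u - 8*v^2 + 2*v - 9)) dv.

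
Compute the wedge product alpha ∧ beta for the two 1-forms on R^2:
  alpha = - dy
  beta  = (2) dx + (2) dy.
alpha ∧ beta = (2) dx ∧ dy

Distribute the wedge, using dx_i ∧ dx_j = -dx_j ∧ dx_i and dx_i ∧ dx_i = 0. For each pair (i, j) with i < j, the coefficient of dx_i ∧ dx_j in alpha ∧ beta is (alpha_i * beta_j - alpha_j * beta_i). Collecting: alpha ∧ beta = (2) dx ∧ dy.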